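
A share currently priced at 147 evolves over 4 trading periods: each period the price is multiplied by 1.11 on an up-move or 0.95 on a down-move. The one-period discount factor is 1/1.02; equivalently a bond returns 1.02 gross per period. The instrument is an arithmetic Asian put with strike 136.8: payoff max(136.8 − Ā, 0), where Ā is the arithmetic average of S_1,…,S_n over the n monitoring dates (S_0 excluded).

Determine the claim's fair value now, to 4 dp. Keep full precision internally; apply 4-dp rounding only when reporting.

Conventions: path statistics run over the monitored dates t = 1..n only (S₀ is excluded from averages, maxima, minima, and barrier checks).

price = 0.8342

With p* = (R−d)/(u−d) = 0.4375, sum probability × payoff across the paths and divide by R^4.
Enumerate all 2^4 = 16 price paths (U = up ×1.11, D = down ×0.95); each path with k up-moves has probability p*^k·(1−p*)^(4−k).
DDDD: Ā=129.5210, payoff=7.2790, prob=0.100113
UDDD: Ā=151.3351, payoff=0.0000, prob=0.077866
DUDD: Ā=145.4551, payoff=0.0000, prob=0.077866
UUDD: Ā=169.9528, payoff=0.0000, prob=0.060562
DDUD: Ā=139.8691, payoff=0.0000, prob=0.077866
UDUD: Ā=163.4260, payoff=0.0000, prob=0.060562
DUUD: Ā=157.5460, payoff=0.0000, prob=0.060562
UUUD: Ā=184.0800, payoff=0.0000, prob=0.047104
DDDU: Ā=134.5624, payoff=2.2376, prob=0.077866
UDDU: Ā=157.2255, payoff=0.0000, prob=0.060562
DUDU: Ā=151.3455, payoff=0.0000, prob=0.060562
UUDU: Ā=176.8353, payoff=0.0000, prob=0.047104
DDUU: Ā=145.7595, payoff=0.0000, prob=0.060562
UDUU: Ā=170.3085, payoff=0.0000, prob=0.047104
DUUU: Ā=164.4285, payoff=0.0000, prob=0.047104
UUUU: Ā=192.1217, payoff=0.0000, prob=0.036636
Price = Σ prob·payoff / R^4 = 0.902955 / 1.082432 = 0.8342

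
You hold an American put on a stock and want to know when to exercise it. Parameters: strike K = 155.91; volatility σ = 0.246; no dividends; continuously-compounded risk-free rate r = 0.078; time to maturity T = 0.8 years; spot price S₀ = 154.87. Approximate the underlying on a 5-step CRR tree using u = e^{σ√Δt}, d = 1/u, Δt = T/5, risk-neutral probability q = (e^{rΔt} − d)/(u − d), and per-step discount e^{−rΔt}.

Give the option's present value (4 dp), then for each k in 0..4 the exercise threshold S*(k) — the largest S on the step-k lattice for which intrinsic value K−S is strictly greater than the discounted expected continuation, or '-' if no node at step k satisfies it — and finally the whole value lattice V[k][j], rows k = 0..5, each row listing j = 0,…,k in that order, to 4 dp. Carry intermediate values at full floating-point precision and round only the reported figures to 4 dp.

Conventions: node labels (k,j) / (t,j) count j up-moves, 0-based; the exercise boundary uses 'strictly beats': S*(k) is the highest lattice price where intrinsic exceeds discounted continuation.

Δt=0.16000  u=1.10340  d=0.90629  q=0.53913  discount=0.98760
step 5 (expiry): payoffs max(K−S,0) = 61.2221 40.6275 15.5534 0.0000 0.0000 0.0000
step 4: (k=4,j=0): S=104.4790, K−S=51.4310, hold=49.4973 ⇒ V=51.4310 exercise | (k=4,j=1): S=127.2032, K−S=28.7068, hold=26.7731 ⇒ V=28.7068 exercise | (k=4,j=2): S=154.8700, K−S=1.0400, hold=7.0792 ⇒ V=7.0792 continue | (k=4,j=3): S=188.5543, K−S=0.0000, hold=0.0000 ⇒ V=0.0000 continue | (k=4,j=4): S=229.5650, K−S=0.0000, hold=0.0000 ⇒ V=0.0000 continue  boundary S*=127.2032
step 3: (k=3,j=0): S=115.2825, K−S=40.6275, hold=38.6938 ⇒ V=40.6275 exercise | (k=3,j=1): S=140.3566, K−S=15.5534, hold=16.8353 ⇒ V=16.8353 continue | (k=3,j=2): S=170.8842, K−S=0.0000, hold=3.2221 ⇒ V=3.2221 continue | (k=3,j=3): S=208.0516, K−S=0.0000, hold=0.0000 ⇒ V=0.0000 continue  boundary S*=115.2825
step 2: (k=2,j=0): S=127.2032, K−S=28.7068, hold=27.4556 ⇒ V=28.7068 exercise | (k=2,j=1): S=154.8700, K−S=1.0400, hold=9.3783 ⇒ V=9.3783 continue | (k=2,j=2): S=188.5543, K−S=0.0000, hold=1.4666 ⇒ V=1.4666 continue  boundary S*=127.2032
step 1: (k=1,j=0): S=140.3566, K−S=15.5534, hold=18.0594 ⇒ V=18.0594 continue | (k=1,j=1): S=170.8842, K−S=0.0000, hold=5.0494 ⇒ V=5.0494 continue  boundary S*=-
step 0: (k=0,j=0): S=154.8700, K−S=1.0400, hold=10.9084 ⇒ V=10.9084 continue  boundary S*=-

price = 10.9084
boundary = - - 127.2032 115.2825 127.2032
tree:
10.9084
18.0594 5.0494
28.7068 9.3783 1.4666
40.6275 16.8353 3.2221 0.0000
51.4310 28.7068 7.0792 0.0000 0.0000
61.2221 40.6275 15.5534 0.0000 0.0000 0.0000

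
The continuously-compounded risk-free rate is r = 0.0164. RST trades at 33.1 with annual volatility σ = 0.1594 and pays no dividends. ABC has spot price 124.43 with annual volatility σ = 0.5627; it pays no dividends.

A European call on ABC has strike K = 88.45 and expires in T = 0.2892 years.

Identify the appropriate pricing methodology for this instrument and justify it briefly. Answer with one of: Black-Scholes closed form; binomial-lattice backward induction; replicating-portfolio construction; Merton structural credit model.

Key observation: with ABC following a GBM at constant σ and r, the European call struck at 88.45 prices in closed form — nothing here needs a stepwise model or a balance sheet.

framework: Black-Scholes closed form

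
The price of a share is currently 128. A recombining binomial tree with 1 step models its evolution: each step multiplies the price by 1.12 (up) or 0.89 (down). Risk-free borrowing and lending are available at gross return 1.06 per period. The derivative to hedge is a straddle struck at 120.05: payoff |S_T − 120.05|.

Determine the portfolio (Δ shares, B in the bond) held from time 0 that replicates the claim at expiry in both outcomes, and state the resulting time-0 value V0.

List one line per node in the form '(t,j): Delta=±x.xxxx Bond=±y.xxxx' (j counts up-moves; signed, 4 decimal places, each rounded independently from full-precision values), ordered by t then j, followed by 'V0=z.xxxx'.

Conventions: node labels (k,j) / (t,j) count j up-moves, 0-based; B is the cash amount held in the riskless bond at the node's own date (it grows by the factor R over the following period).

Under the risk-neutral measure, an up-move has probability p* = (R−d)/(u−d) = 0.7391 and values discount at R = 1.06.
At maturity the claim pays: V(1,0)=6.1300, V(1,1)=23.3100
  t=0,j=0: stock 128.0000 → up 143.3600 (V=23.3100), down 113.9200 (V=6.1300). Price 17.7625; hedge Δ=0.5836, bond B=-56.9331.
Sanity check at the root: Δ(0,0)·S0 + B(0,0) reproduces V0 = 17.7625.

(0,0): Delta=0.5836 Bond=-56.9331
V0=17.7625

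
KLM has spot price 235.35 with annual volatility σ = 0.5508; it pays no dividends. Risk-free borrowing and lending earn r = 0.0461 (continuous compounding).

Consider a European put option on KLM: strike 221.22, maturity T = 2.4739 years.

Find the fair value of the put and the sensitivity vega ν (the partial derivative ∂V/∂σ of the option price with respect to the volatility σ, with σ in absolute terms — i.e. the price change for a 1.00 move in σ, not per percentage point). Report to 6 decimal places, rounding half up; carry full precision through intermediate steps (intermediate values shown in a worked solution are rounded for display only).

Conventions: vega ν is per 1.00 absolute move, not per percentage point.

price = 54.912695
ν = 120.615496

σ√T = 0.5508·√2.4739 = 0.866333
d₁ = (ln(S/K) + (r+σ²/2)T) / (σ√T) = (ln(235.35/221.22) + (0.0461+0.5508²/2)·2.4739) / 0.866333 = (0.061916 + 0.489313) / 0.866333 = 0.636279
d₂ = d₁ − σ√T = 0.636279 − 0.866333 = -0.230054
e^{−rT} = 0.892216
N(−d₁) = 0.262297,  N(−d₂) = 0.590975
Put price V = K·e^{−rT}·N(−d₂) − S·N(−d₁) = 116.644374 − 61.731679 = 54.912695
φ(d₁) = (1/√(2π))·e^{−d₁²/2} = 0.325835
ν = S·φ(d₁)·√T = 120.615496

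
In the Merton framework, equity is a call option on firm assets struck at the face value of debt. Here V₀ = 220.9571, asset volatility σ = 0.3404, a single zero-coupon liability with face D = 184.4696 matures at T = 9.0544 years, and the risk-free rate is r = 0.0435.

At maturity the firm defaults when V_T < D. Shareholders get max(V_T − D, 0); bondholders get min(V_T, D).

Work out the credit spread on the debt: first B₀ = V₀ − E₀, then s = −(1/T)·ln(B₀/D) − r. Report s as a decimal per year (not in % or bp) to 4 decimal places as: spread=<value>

With assets at 220.9571 and a single debt payment of 184.4696 at 9.0544 years:
d₁ = [ln(V₀/D) + (r + σ²/2)T] / (σ√T)
   = [ln(220.9571/184.4696) + (0.0435 + 0.5·0.3404²)·9.0544] / (0.3404·√9.0544)
   = [0.180484 + 0.918443] / 1.024282 = 1.072876
d₂ = d₁ − σ√T = 1.072876 − 1.024282 = 0.048594
N(d₁) = 0.858337,  N(d₂) = 0.519379,  e^(−rT) = 0.674444
E₀ = V₀·N(d₁) − D·e^(−rT)·N(d₂)
   = 220.9571·0.858337 − 184.4696·0.674444·0.519379 = 125.037357
B₀ = V₀ − E₀ = 220.9571 − 125.037357 = 95.919743
spread = −(1/T)·ln(B₀/D) − r = −(1/9.0544)·ln(95.919743/184.4696) − 0.0435 = 0.02872708

spread=0.0287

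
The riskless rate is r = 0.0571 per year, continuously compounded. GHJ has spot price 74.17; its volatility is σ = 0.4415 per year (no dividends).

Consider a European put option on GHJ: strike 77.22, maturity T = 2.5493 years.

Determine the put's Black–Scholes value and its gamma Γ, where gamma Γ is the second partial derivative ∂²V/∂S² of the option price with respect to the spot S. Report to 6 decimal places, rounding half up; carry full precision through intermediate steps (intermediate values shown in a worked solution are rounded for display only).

σ√T = 0.4415·√2.5493 = 0.704922
d₁ = (ln(S/K) + (r+σ²/2)T) / (σ√T) = (ln(74.17/77.22) + (0.0571+0.4415²/2)·2.5493) / 0.704922 = (-0.040299 + 0.394023) / 0.704922 = 0.501791
d₂ = d₁ − σ√T = 0.501791 − 0.704922 = -0.203131
e^{−rT} = 0.864534
N(−d₁) = 0.307907,  N(−d₂) = 0.580484
Put price V = K·e^{−rT}·N(−d₂) − S·N(−d₁) = 38.752671 − 22.837470 = 15.915201
φ(d₁) = (1/√(2π))·e^{−d₁²/2} = 0.351750
Γ = φ(d₁) / (S·σ·√T) = 0.006728

price = 15.915201
Γ = 0.006728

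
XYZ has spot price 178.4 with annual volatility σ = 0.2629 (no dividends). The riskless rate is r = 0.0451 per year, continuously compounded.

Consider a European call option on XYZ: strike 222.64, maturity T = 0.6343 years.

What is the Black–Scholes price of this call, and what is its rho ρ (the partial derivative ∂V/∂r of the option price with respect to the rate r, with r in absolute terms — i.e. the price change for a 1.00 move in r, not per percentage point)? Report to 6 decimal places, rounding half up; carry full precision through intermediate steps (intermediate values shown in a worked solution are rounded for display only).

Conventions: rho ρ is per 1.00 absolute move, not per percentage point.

price = 3.958504
ρ = 20.918870

σ√T = 0.2629·√0.6343 = 0.209381
d₁ = (ln(S/K) + (r+σ²/2)T) / (σ√T) = (ln(178.4/222.64) + (0.0451+0.2629²/2)·0.6343) / 0.209381 = (-0.221528 + 0.050527) / 0.209381 = -0.816695
d₂ = d₁ − σ√T = -0.816695 − 0.209381 = -1.026076
e^{−rT} = 0.971798
N(d₁) = 0.207051,  N(d₂) = 0.152428
Call price V = S·N(d₁) − K·e^{−rT}·N(d₂) = 36.937961 − 32.979457 = 3.958504
ρ = K·T·e^{−rT}·N(d₂) = 20.918870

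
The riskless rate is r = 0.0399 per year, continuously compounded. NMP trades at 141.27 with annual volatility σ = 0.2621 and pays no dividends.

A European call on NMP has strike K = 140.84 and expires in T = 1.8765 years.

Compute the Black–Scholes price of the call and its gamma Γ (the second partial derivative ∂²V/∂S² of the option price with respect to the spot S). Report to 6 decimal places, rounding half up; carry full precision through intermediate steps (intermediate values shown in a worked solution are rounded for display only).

σ√T = 0.2621·√1.8765 = 0.359039
d₁ = (ln(S/K) + (r+σ²/2)T) / (σ√T) = (ln(141.27/140.84) + (0.0399+0.2621²/2)·1.8765) / 0.359039 = (0.003048 + 0.139327) / 0.359039 = 0.396546
d₂ = d₁ − σ√T = 0.396546 − 0.359039 = 0.037507
e^{−rT} = 0.927862
N(d₁) = 0.654149,  N(d₂) = 0.514960
Call price V = S·N(d₁) − K·e^{−rT}·N(d₂) = 92.411586 − 67.294951 = 25.116635
φ(d₁) = (1/√(2π))·e^{−d₁²/2} = 0.368777
Γ = φ(d₁) / (S·σ·√T) = 0.007271

price = 25.116635
Γ = 0.007271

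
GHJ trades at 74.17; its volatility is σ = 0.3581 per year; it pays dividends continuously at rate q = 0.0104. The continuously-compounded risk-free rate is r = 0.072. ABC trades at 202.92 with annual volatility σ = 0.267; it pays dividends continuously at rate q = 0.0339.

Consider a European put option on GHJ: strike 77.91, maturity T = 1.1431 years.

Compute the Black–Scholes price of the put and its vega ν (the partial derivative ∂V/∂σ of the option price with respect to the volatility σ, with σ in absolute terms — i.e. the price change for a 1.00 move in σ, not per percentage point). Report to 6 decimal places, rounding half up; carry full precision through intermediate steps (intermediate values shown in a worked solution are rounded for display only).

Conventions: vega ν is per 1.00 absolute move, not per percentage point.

σ√T = 0.3581·√1.1431 = 0.382866
d₁ = (ln(S/K) + (r−q+σ²/2)T) / (σ√T) = (ln(74.17/77.91) + (0.072−0.0104+0.3581²/2)·1.1431) / 0.382866 = (-0.049195 + 0.143708) / 0.382866 = 0.246858
d₂ = d₁ − σ√T = 0.246858 − 0.382866 = -0.136008
e^{−rT} = 0.920993
e^{−qT} = 0.988182
N(−d₁) = 0.402509,  N(−d₂) = 0.554092
Put price V = K·e^{−rT}·N(−d₂) − S·e^{−qT}·N(−d₁) = 39.758644 − 29.501285 = 10.257359
φ(d₁) = (1/√(2π))·e^{−d₁²/2} = 0.386970
ν = S·e^{−qT}·φ(d₁)·√T = 30.323879

price = 10.257359
ν = 30.323879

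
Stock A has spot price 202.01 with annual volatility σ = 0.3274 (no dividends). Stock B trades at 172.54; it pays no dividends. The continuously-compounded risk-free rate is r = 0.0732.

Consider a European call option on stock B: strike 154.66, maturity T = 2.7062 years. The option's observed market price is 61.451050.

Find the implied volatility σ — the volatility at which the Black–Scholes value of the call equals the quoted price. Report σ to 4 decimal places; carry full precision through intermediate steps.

At σ = 0.3518 the Black–Scholes value reproduces the quote:
σ√T = 0.3518·√2.7062 = 0.578730
d₁ = (ln(S/K) + (r+σ²/2)T) / (σ√T) = (ln(172.54/154.66) + (0.0732+0.3518²/2)·2.7062) / 0.578730 = (0.109400 + 0.365558) / 0.578730 = 0.820690
d₂ = d₁ − σ√T = 0.820690 − 0.578730 = 0.241961
e^{−rT} = 0.820293
N(d₁) = 0.794089,  N(d₂) = 0.595595
V = S·N(d₁) − K·e^{−rT}·N(d₂) = 137.012052 − 75.561002 = 61.451050 (the quoted price), and the Black–Scholes price is strictly increasing in σ, so σ is unique

sigma = 0.3518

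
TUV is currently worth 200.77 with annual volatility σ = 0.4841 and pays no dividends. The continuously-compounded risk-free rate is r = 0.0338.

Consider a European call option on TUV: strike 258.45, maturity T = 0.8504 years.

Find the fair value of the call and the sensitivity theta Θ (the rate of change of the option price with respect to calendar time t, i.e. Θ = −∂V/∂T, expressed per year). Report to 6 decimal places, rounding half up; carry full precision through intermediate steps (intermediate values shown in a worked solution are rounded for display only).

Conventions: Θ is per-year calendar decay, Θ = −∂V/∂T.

σ√T = 0.4841·√0.8504 = 0.446423
d₁ = (ln(S/K) + (r+σ²/2)T) / (σ√T) = (ln(200.77/258.45) + (0.0338+0.4841²/2)·0.8504) / 0.446423 = (-0.252542 + 0.128390) / 0.446423 = -0.278104
d₂ = d₁ − σ√T = -0.278104 − 0.446423 = -0.724527
e^{−rT} = 0.971666
N(d₁) = 0.390466,  N(d₂) = 0.234371
Call price V = S·N(d₁) − K·e^{−rT}·N(d₂) = 78.393933 − 58.856924 = 19.537008
φ(d₁) = (1/√(2π))·e^{−d₁²/2} = 0.383809
Θ = −S·φ(d₁)·σ/(2√T) − r·K·e^{−rT}·N(d₂) = −20.225898 − 1.989364 = -22.215262

price = 19.537008
Θ = -22.215262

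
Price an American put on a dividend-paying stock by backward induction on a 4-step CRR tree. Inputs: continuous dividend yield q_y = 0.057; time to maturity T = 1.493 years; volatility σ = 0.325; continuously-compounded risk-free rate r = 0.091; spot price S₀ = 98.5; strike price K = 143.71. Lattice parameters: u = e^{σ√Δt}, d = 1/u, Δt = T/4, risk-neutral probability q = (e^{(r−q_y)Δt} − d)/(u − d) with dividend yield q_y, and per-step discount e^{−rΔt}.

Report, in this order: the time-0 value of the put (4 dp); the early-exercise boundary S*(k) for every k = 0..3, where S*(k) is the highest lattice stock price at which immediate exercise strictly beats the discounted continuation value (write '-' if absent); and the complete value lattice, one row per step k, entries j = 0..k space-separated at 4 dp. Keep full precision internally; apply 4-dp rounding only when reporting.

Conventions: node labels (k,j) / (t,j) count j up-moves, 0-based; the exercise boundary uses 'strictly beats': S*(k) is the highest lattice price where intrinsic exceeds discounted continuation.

price = 45.2100
boundary = 98.5000 80.7615 98.5000 120.1346
tree:
45.2100
62.9485 28.1160
77.4925 45.2100 11.7934
89.4174 62.9485 23.5754 0.0000
99.1947 77.4925 45.2100 0.0000 0.0000

params: Δt=0.37325 u=1.21964 d=0.81991 q=0.48247 e^(-rΔt)=0.96660
t_4 payoffs: 99.1947 77.4925 45.2100 0.0000 0.0000
t_3: node(3,0) S=54.2926 payoff=89.4174 vs cont=85.7610 → 89.4174 [stop]  node(3,1) S=80.7615 payoff=62.9485 vs cont=59.8493 → 62.9485 [stop]  node(3,2) S=120.1346 payoff=23.5754 vs cont=22.6160 → 23.5754 [stop]  node(3,3) S=178.7029 payoff=0.0000 vs cont=0.0000 → 0.0000 [wait]  ⇒ S*(3)=120.1346
t_2: node(2,0) S=66.2175 payoff=77.4925 vs cont=74.0872 → 77.4925 [stop]  node(2,1) S=98.5000 payoff=45.2100 vs cont=42.4842 → 45.2100 [stop]  node(2,2) S=146.5210 payoff=0.0000 vs cont=11.7934 → 11.7934 [wait]  ⇒ S*(2)=98.5000
t_1: node(1,0) S=80.7615 payoff=62.9485 vs cont=59.8493 → 62.9485 [stop]  node(1,1) S=120.1346 payoff=23.5754 vs cont=28.1160 → 28.1160 [wait]  ⇒ S*(1)=80.7615
t_0: node(0,0) S=98.5000 payoff=45.2100 vs cont=44.6018 → 45.2100 [stop]  ⇒ S*(0)=98.5000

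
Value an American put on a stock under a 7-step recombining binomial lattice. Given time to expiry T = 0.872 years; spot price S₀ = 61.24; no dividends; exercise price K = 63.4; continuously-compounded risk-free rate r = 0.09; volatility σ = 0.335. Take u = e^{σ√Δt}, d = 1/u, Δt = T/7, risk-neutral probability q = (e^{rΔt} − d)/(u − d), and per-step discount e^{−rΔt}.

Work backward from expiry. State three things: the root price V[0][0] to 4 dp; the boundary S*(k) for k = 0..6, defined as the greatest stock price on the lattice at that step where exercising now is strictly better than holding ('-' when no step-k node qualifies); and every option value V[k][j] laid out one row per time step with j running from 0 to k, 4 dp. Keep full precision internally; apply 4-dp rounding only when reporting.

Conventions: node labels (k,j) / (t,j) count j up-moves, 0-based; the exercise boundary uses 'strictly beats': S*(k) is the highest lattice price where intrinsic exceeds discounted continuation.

price = 6.9817
boundary = - - 48.3432 42.9523 48.3432 42.9523 48.3432
tree:
6.9817
10.4372 3.9189
15.0568 6.3665 1.7270
20.4477 9.9993 3.1253 0.4637
25.2376 15.0568 5.5117 0.9731 0.0000
29.4932 20.4477 9.3704 2.0417 0.0000 0.0000
33.2743 25.2376 15.0568 4.2841 0.0000 0.0000 0.0000
36.6338 29.4932 20.4477 8.9892 0.0000 0.0000 0.0000 0.0000

Δt=0.12457  u=1.12551  d=0.88849  q=0.51804  discount=0.98885
step 7 (expiry): payoffs max(K−S,0) = 36.6338 29.4932 20.4477 8.9892 0.0000 0.0000 0.0000 0.0000
step 6: (k=6,j=0): S=30.1257, K−S=33.2743, hold=32.5675 ⇒ V=33.2743 exercise | (k=6,j=1): S=38.1624, K−S=25.2376, hold=24.5307 ⇒ V=25.2376 exercise | (k=6,j=2): S=48.3432, K−S=15.0568, hold=14.3499 ⇒ V=15.0568 exercise | (k=6,j=3): S=61.2400, K−S=2.1600, hold=4.2841 ⇒ V=4.2841 continue | (k=6,j=4): S=77.5773, K−S=0.0000, hold=0.0000 ⇒ V=0.0000 continue | (k=6,j=5): S=98.2730, K−S=0.0000, hold=0.0000 ⇒ V=0.0000 continue | (k=6,j=6): S=124.4898, K−S=0.0000, hold=0.0000 ⇒ V=0.0000 continue  boundary S*=48.3432
step 5: (k=5,j=0): S=33.9068, K−S=29.4932, hold=28.7864 ⇒ V=29.4932 exercise | (k=5,j=1): S=42.9523, K−S=20.4477, hold=19.7409 ⇒ V=20.4477 exercise | (k=5,j=2): S=54.4108, K−S=8.9892, hold=9.3704 ⇒ V=9.3704 continue | (k=5,j=3): S=68.9263, K−S=0.0000, hold=2.0417 ⇒ V=2.0417 continue | (k=5,j=4): S=87.3141, K−S=0.0000, hold=0.0000 ⇒ V=0.0000 continue | (k=5,j=5): S=110.6073, K−S=0.0000, hold=0.0000 ⇒ V=0.0000 continue  boundary S*=42.9523
step 4: (k=4,j=0): S=38.1624, K−S=25.2376, hold=24.5307 ⇒ V=25.2376 exercise | (k=4,j=1): S=48.3432, K−S=15.0568, hold=14.5452 ⇒ V=15.0568 exercise | (k=4,j=2): S=61.2400, K−S=2.1600, hold=5.5117 ⇒ V=5.5117 continue | (k=4,j=3): S=77.5773, K−S=0.0000, hold=0.9731 ⇒ V=0.9731 continue | (k=4,j=4): S=98.2730, K−S=0.0000, hold=0.0000 ⇒ V=0.0000 continue  boundary S*=48.3432
step 3: (k=3,j=0): S=42.9523, K−S=20.4477, hold=19.7409 ⇒ V=20.4477 exercise | (k=3,j=1): S=54.4108, K−S=8.9892, hold=9.9993 ⇒ V=9.9993 continue | (k=3,j=2): S=68.9263, K−S=0.0000, hold=3.1253 ⇒ V=3.1253 continue | (k=3,j=3): S=87.3141, K−S=0.0000, hold=0.4637 ⇒ V=0.4637 continue  boundary S*=42.9523
step 2: (k=2,j=0): S=48.3432, K−S=15.0568, hold=14.8674 ⇒ V=15.0568 exercise | (k=2,j=1): S=61.2400, K−S=2.1600, hold=6.3665 ⇒ V=6.3665 continue | (k=2,j=2): S=77.5773, K−S=0.0000, hold=1.7270 ⇒ V=1.7270 continue  boundary S*=48.3432
step 1: (k=1,j=0): S=54.4108, K−S=8.9892, hold=10.4372 ⇒ V=10.4372 continue | (k=1,j=1): S=68.9263, K−S=0.0000, hold=3.9189 ⇒ V=3.9189 continue  boundary S*=-
step 0: (k=0,j=0): S=61.2400, K−S=2.1600, hold=6.9817 ⇒ V=6.9817 continue  boundary S*=-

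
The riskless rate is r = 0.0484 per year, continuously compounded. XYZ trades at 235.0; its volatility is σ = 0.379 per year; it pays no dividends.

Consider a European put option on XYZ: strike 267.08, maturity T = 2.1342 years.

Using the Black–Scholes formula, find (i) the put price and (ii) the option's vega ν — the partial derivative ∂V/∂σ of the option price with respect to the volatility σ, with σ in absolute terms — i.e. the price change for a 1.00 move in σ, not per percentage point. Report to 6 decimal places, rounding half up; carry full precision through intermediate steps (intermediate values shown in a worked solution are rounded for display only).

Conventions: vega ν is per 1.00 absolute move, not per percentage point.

price = 54.877217
ν = 133.314949

σ√T = 0.379·√2.1342 = 0.553677
d₁ = (ln(S/K) + (r+σ²/2)T) / (σ√T) = (ln(235.0/267.08) + (0.0484+0.379²/2)·2.1342) / 0.553677 = (-0.127963 + 0.256575) / 0.553677 = 0.232287
d₂ = d₁ − σ√T = 0.232287 − 0.553677 = -0.321391
e^{−rT} = 0.901861
N(−d₁) = 0.408158,  N(−d₂) = 0.626043
Put price V = K·e^{−rT}·N(−d₂) − S·N(−d₁) = 150.794273 − 95.917056 = 54.877217
φ(d₁) = (1/√(2π))·e^{−d₁²/2} = 0.388323
ν = S·φ(d₁)·√T = 133.314949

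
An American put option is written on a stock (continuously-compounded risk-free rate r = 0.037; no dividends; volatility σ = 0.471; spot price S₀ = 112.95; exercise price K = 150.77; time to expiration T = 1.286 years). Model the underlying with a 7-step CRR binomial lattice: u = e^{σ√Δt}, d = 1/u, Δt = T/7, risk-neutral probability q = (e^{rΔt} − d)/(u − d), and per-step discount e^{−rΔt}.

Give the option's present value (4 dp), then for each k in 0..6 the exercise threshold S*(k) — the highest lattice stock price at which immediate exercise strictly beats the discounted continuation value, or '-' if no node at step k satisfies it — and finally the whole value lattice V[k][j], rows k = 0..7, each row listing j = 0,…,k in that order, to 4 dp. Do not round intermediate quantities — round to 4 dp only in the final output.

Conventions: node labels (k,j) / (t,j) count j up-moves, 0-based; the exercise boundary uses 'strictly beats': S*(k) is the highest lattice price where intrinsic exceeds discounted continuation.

Δt=0.18371  u=1.22370  d=0.81719  q=0.46648  discount=0.99323
step 7 (expiry): payoffs max(K−S,0) = 123.2809 109.6067 89.1303 58.4680 12.5530 0.0000 0.0000 0.0000
step 6: (k=6,j=0): S=33.6384, K−S=117.1316, hold=116.1102 ⇒ V=117.1316 exercise | (k=6,j=1): S=50.3716, K−S=100.3984, hold=99.3771 ⇒ V=100.3984 exercise | (k=6,j=2): S=75.4286, K−S=75.3414, hold=74.3201 ⇒ V=75.3414 exercise | (k=6,j=3): S=112.9500, K−S=37.8200, hold=36.7986 ⇒ V=37.8200 exercise | (k=6,j=4): S=169.1362, K−S=0.0000, hold=6.6519 ⇒ V=6.6519 continue | (k=6,j=5): S=253.2719, K−S=0.0000, hold=0.0000 ⇒ V=0.0000 continue | (k=6,j=6): S=379.2603, K−S=0.0000, hold=0.0000 ⇒ V=0.0000 continue  boundary S*=112.9500
step 5: (k=5,j=0): S=41.1633, K−S=109.6067, hold=108.5853 ⇒ V=109.6067 exercise | (k=5,j=1): S=61.6397, K−S=89.1303, hold=88.1089 ⇒ V=89.1303 exercise | (k=5,j=2): S=92.3020, K−S=58.4680, hold=57.4466 ⇒ V=58.4680 exercise | (k=5,j=3): S=138.2170, K−S=12.5530, hold=23.1230 ⇒ V=23.1230 continue | (k=5,j=4): S=206.9721, K−S=0.0000, hold=3.5249 ⇒ V=3.5249 continue | (k=5,j=5): S=309.9290, K−S=0.0000, hold=0.0000 ⇒ V=0.0000 continue  boundary S*=92.3020
step 4: (k=4,j=0): S=50.3716, K−S=100.3984, hold=99.3771 ⇒ V=100.3984 exercise | (k=4,j=1): S=75.4286, K−S=75.3414, hold=74.3201 ⇒ V=75.3414 exercise | (k=4,j=2): S=112.9500, K−S=37.8200, hold=41.6959 ⇒ V=41.6959 continue | (k=4,j=3): S=169.1362, K−S=0.0000, hold=13.8862 ⇒ V=13.8862 continue | (k=4,j=4): S=253.2719, K−S=0.0000, hold=1.8679 ⇒ V=1.8679 continue  boundary S*=75.4286
step 3: (k=3,j=0): S=61.6397, K−S=89.1303, hold=88.1089 ⇒ V=89.1303 exercise | (k=3,j=1): S=92.3020, K−S=58.4680, hold=59.2424 ⇒ V=59.2424 continue | (k=3,j=2): S=138.2170, K−S=12.5530, hold=28.5287 ⇒ V=28.5287 continue | (k=3,j=3): S=206.9721, K−S=0.0000, hold=8.2238 ⇒ V=8.2238 continue  boundary S*=61.6397
step 2: (k=2,j=0): S=75.4286, K−S=75.3414, hold=74.6789 ⇒ V=75.3414 exercise | (k=2,j=1): S=112.9500, K−S=37.8200, hold=44.6108 ⇒ V=44.6108 continue | (k=2,j=2): S=169.1362, K−S=0.0000, hold=18.9278 ⇒ V=18.9278 continue  boundary S*=75.4286
step 1: (k=1,j=0): S=92.3020, K−S=58.4680, hold=60.5930 ⇒ V=60.5930 continue | (k=1,j=1): S=138.2170, K−S=12.5530, hold=32.4092 ⇒ V=32.4092 continue  boundary S*=-
step 0: (k=0,j=0): S=112.9500, K−S=37.8200, hold=47.1244 ⇒ V=47.1244 continue  boundary S*=-

price = 47.1244
boundary = - - 75.4286 61.6397 75.4286 92.3020 112.9500
tree:
47.1244
60.5930 32.4092
75.3414 44.6108 18.9278
89.1303 59.2424 28.5287 8.2238
100.3984 75.3414 41.6959 13.8862 1.8679
109.6067 89.1303 58.4680 23.1230 3.5249 0.0000
117.1316 100.3984 75.3414 37.8200 6.6519 0.0000 0.0000
123.2809 109.6067 89.1303 58.4680 12.5530 0.0000 0.0000 0.0000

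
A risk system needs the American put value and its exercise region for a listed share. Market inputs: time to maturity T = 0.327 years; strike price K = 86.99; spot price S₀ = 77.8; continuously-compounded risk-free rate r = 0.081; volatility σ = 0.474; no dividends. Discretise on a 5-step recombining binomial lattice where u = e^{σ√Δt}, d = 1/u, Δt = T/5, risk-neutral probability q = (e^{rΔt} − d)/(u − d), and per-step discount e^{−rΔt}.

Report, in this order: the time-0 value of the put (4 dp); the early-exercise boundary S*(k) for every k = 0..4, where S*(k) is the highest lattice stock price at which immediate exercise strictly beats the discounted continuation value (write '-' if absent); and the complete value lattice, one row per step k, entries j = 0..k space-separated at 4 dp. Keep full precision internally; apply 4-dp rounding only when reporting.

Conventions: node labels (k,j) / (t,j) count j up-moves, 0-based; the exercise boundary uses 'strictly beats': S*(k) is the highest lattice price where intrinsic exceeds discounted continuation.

params: Δt=0.06540 u=1.12887 d=0.88584 q=0.49159 e^(-rΔt)=0.99472
t_5 payoffs: 44.5517 32.9088 18.0716 0.0000 0.0000 0.0000
t_4: node(4,0) S=47.9074 payoff=39.0826 vs cont=38.6230 → 39.0826 [stop]  node(4,1) S=61.0507 payoff=25.9393 vs cont=25.4797 → 25.9393 [stop]  node(4,2) S=77.8000 payoff=9.1900 vs cont=9.1393 → 9.1900 [stop]  node(4,3) S=99.1444 payoff=0.0000 vs cont=0.0000 → 0.0000 [wait]  node(4,4) S=126.3447 payoff=0.0000 vs cont=0.0000 → 0.0000 [wait]  ⇒ S*(4)=77.8000
t_3: node(3,0) S=54.0812 payoff=32.9088 vs cont=32.4492 → 32.9088 [stop]  node(3,1) S=68.9184 payoff=18.0716 vs cont=17.6120 → 18.0716 [stop]  node(3,2) S=87.8262 payoff=0.0000 vs cont=4.6476 → 4.6476 [wait]  node(3,3) S=111.9213 payoff=0.0000 vs cont=0.0000 → 0.0000 [wait]  ⇒ S*(3)=68.9184
t_2: node(2,0) S=61.0507 payoff=25.9393 vs cont=25.4797 → 25.9393 [stop]  node(2,1) S=77.8000 payoff=9.1900 vs cont=11.4119 → 11.4119 [wait]  node(2,2) S=99.1444 payoff=0.0000 vs cont=2.3504 → 2.3504 [wait]  ⇒ S*(2)=61.0507
t_1: node(1,0) S=68.9184 payoff=18.0716 vs cont=18.6985 → 18.6985 [wait]  node(1,1) S=87.8262 payoff=0.0000 vs cont=6.9206 → 6.9206 [wait]  ⇒ S*(1)=-
t_0: node(0,0) S=77.8000 payoff=9.1900 vs cont=12.8404 → 12.8404 [wait]  ⇒ S*(0)=-

price = 12.8404
boundary = - - 61.0507 68.9184 77.8000
tree:
12.8404
18.6985 6.9206
25.9393 11.4119 2.3504
32.9088 18.0716 4.6476 0.0000
39.0826 25.9393 9.1900 0.0000 0.0000
44.5517 32.9088 18.0716 0.0000 0.0000 0.0000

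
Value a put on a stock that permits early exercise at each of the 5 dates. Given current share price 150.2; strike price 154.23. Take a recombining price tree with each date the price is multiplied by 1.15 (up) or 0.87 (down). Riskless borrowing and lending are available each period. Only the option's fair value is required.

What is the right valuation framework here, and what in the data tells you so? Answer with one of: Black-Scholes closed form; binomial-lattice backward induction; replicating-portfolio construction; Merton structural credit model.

framework: binomial-lattice backward induction

Key observation: the exercise right at every one of the 5 steps is what matters: each node needs max(154.23 − S, continuation), which only the stepwise tree valuation starting from spot 150.2 delivers.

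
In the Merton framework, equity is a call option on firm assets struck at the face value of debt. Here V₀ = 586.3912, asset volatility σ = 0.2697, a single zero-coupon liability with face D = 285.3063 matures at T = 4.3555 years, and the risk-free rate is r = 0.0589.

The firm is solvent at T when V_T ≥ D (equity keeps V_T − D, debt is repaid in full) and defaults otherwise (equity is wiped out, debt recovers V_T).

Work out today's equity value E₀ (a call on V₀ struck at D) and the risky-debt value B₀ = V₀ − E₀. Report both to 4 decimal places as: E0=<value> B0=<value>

Work the structural quantities from V₀ = 586.3912 against face 285.3063:
d₁ = [ln(V₀/D) + (r + σ²/2)T] / (σ√T)
   = [ln(586.3912/285.3063) + (0.0589 + 0.5·0.2697²)·4.3555] / (0.2697·√4.3555)
   = [0.720424 + 0.414944] / 0.562859 = 2.017143
d₂ = d₁ − σ√T = 2.017143 − 0.562859 = 1.454284
N(d₁) = 0.978160,  N(d₂) = 0.927066,  e^(−rT) = 0.773725
E₀ = V₀·N(d₁) − D·e^(−rT)·N(d₂)
   = 586.3912·0.978160 − 285.3063·0.773725·0.927066 = 368.935711
B₀ = V₀ − E₀ = 586.3912 − 368.935711 = 217.455489

E0=368.9357 B0=217.4555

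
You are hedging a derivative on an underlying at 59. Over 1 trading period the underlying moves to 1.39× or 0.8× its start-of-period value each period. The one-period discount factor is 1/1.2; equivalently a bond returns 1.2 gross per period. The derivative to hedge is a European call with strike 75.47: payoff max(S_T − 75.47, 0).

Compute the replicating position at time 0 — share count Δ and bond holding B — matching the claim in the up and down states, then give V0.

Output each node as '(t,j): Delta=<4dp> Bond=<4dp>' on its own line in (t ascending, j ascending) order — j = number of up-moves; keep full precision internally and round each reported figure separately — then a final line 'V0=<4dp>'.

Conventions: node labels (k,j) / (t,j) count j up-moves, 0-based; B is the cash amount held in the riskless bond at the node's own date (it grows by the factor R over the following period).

(0,0): Delta=0.1879 Bond=-7.3898
V0=3.6949

Arbitrage-free pricing uses the up-move probability p* = (R−d)/(u−d) = 0.6780, discounting each step at R = 1.2.
Payoffs at expiry: V(1,0)=0.0000, V(1,1)=6.5400
  t=0,j=0: stock 59.0000 → up 82.0100 (V=6.5400), down 47.2000 (V=0.0000). Price 3.6949; hedge Δ=0.1879, bond B=-7.3898.
Check: Δ(0,0)·S0 + B(0,0) = 3.6949 = V0.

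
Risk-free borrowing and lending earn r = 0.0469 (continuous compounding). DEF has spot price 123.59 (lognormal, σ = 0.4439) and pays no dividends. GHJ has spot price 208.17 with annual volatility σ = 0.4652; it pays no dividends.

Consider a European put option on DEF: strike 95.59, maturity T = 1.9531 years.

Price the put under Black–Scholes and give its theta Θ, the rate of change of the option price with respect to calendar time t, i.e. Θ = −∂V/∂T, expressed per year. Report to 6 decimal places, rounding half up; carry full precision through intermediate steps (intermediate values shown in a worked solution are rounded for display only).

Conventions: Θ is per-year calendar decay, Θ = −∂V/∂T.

price = 11.266542
Θ = -3.715050

σ√T = 0.4439·√1.9531 = 0.620365
d₁ = (ln(S/K) + (r+σ²/2)T) / (σ√T) = (ln(123.59/95.59) + (0.0469+0.4439²/2)·1.9531) / 0.620365 = (0.256901 + 0.284027) / 0.620365 = 0.871951
d₂ = d₁ − σ√T = 0.871951 − 0.620365 = 0.251586
e^{−rT} = 0.912470
N(−d₁) = 0.191617,  N(−d₂) = 0.400680
Put price V = K·e^{−rT}·N(−d₂) − S·N(−d₁) = 34.948541 − 23.681999 = 11.266542
φ(d₁) = (1/√(2π))·e^{−d₁²/2} = 0.272780
Θ = −S·φ(d₁)·σ/(2√T) + r·K·e^{−rT}·N(−d₂) = −5.354136 + 1.639087 = -3.715050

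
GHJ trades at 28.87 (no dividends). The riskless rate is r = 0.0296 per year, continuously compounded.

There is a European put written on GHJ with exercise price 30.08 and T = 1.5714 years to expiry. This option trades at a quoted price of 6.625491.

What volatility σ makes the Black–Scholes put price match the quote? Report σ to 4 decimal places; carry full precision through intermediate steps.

sigma = 0.4724

At σ = 0.4724 the Black–Scholes value reproduces the quote:
σ√T = 0.4724·√1.5714 = 0.592179
d₁ = (ln(S/K) + (r+σ²/2)T) / (σ√T) = (ln(28.87/30.08) + (0.0296+0.4724²/2)·1.5714) / 0.592179 = (-0.041058 + 0.221852) / 0.592179 = 0.305303
d₂ = d₁ − σ√T = 0.305303 − 0.592179 = -0.286876
e^{−rT} = 0.954552
N(−d₁) = 0.380068,  N(−d₂) = 0.612897
V = K·e^{−rT}·N(−d₂) − S·N(−d₁) = 17.598046 − 10.972554 = 6.625491 (matching the quote); vega is positive throughout, so no other σ reproduces this price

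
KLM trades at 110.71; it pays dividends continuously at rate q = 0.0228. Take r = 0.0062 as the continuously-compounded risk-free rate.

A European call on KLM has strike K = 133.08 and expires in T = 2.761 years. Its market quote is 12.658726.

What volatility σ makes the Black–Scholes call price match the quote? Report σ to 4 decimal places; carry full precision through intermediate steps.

sigma = 0.3094

At σ = 0.3094 the Black–Scholes value reproduces the quote:
σ√T = 0.3094·√2.761 = 0.514107
d₁ = (ln(S/K) + (r−q+σ²/2)T) / (σ√T) = (ln(110.71/133.08) + (0.0062−0.0228+0.3094²/2)·2.761) / 0.514107 = (-0.184036 + 0.086320) / 0.514107 = -0.190069
d₂ = d₁ − σ√T = -0.190069 − 0.514107 = -0.704176
e^{−rT} = 0.983027
e^{−qT} = 0.938990
N(d₁) = 0.424627,  N(d₂) = 0.240662
V = S·e^{−qT}·N(d₁) − K·e^{−rT}·N(d₂) = 44.142381 − 31.483655 = 12.658726 (matching the quote); vega is positive throughout, so no other σ reproduces this price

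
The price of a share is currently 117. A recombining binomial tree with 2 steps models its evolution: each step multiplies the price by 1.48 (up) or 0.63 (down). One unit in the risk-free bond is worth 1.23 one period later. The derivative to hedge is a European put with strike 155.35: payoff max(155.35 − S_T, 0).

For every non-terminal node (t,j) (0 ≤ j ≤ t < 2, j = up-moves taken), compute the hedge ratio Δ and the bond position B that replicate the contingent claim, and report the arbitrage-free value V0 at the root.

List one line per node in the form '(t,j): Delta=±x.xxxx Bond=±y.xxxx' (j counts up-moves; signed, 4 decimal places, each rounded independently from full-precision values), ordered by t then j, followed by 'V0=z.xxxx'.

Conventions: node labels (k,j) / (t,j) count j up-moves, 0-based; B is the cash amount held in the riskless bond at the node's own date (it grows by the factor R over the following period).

(0,0): Delta=-0.4176 Bond=67.7816
(1,0): Delta=-1.0000 Bond=126.3008
(1,1): Delta=-0.3143 Bond=65.4841
V0=18.9236

Risk-neutral probability p* = (R−d)/(u−d) = (1.23−0.63)/(1.48−0.63) = 0.7059.
Payoffs at expiry: V(2,0)=108.9127, V(2,1)=46.2592, V(2,2)=0.0000
  t=1,j=0: stock 73.7100 → up 109.0908 (V=46.2592), down 46.4373 (V=108.9127). Price 52.5908; hedge Δ=-1.0000, bond B=126.3008.
  t=1,j=1: stock 173.1600 → up 256.2768 (V=0.0000), down 109.0908 (V=46.2592). Price 11.0615; hedge Δ=-0.3143, bond B=65.4841.
  t=0,j=0: stock 117.0000 → up 173.1600 (V=11.0615), down 73.7100 (V=52.5908). Price 18.9236; hedge Δ=-0.4176, bond B=67.7816.
Check: Δ(0,0)·S0 + B(0,0) = 18.9236 = V0.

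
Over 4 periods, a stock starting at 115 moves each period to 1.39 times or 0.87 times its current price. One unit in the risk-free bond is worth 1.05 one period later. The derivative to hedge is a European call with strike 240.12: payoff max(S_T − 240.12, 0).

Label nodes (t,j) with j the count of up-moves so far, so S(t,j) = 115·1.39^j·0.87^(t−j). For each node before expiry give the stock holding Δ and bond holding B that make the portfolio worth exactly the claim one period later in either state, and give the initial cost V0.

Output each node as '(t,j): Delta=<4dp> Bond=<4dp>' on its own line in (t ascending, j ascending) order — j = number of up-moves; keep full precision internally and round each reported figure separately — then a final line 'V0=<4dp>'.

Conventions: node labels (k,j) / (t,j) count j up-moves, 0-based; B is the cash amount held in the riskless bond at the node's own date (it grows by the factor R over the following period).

(0,0): Delta=0.1932 Bond=-17.4385
(1,0): Delta=0.0597 Bond=-4.9487
(1,1): Delta=0.3511 Bond=-43.5492
(2,0): Delta=0.0000 Bond=0.0000
(2,1): Delta=0.1303 Bond=-15.0110
(2,2): Delta=0.6123 Bond=-103.7451
(3,0): Delta=0.0000 Bond=0.0000
(3,1): Delta=0.0000 Bond=0.0000
(3,2): Delta=0.2843 Bond=-45.5335
(3,3): Delta=1.0000 Bond=-228.6857
V0=4.7848

Arbitrage-free pricing uses the up-move probability p* = (R−d)/(u−d) = 0.3462, discounting each step at R = 1.05.
Terminal payoffs: V(4,0)=0.0000, V(4,1)=0.0000, V(4,2)=0.0000, V(4,3)=28.5762, V(4,4)=189.1762
Node (3,0) S=75.7278: V=(p*·0.0000+(1−p*)·0.0000)/1.05=0.0000; Δ=(0.0000−0.0000)/(105.2617−65.8832)=0.0000; B=V−Δ·S=0.0000
Node (3,1) S=120.9905: V=(p*·0.0000+(1−p*)·0.0000)/1.05=0.0000; Δ=(0.0000−0.0000)/(168.1767−105.2617)=0.0000; B=V−Δ·S=0.0000
Node (3,2) S=193.3066: V=(p*·28.5762+(1−p*)·0.0000)/1.05=9.4207; Δ=(28.5762−0.0000)/(268.6962−168.1767)=0.2843; B=V−Δ·S=-45.5335
Node (3,3) S=308.8462: V=(p*·189.1762+(1−p*)·28.5762)/1.05=80.1605; Δ=(189.1762−28.5762)/(429.2962−268.6962)=1.0000; B=V−Δ·S=-228.6857
Node (2,0) S=87.0435: V=(p*·0.0000+(1−p*)·0.0000)/1.05=0.0000; Δ=(0.0000−0.0000)/(120.9905−75.7278)=0.0000; B=V−Δ·S=0.0000
Node (2,1) S=139.0695: V=(p*·9.4207+(1−p*)·0.0000)/1.05=3.1057; Δ=(9.4207−0.0000)/(193.3066−120.9905)=0.1303; B=V−Δ·S=-15.0110
Node (2,2) S=222.1915: V=(p*·80.1605+(1−p*)·9.4207)/1.05=32.2929; Δ=(80.1605−9.4207)/(308.8462−193.3066)=0.6123; B=V−Δ·S=-103.7451
Node (1,0) S=100.0500: V=(p*·3.1057+(1−p*)·0.0000)/1.05=1.0239; Δ=(3.1057−0.0000)/(139.0695−87.0435)=0.0597; B=V−Δ·S=-4.9487
Node (1,1) S=159.8500: V=(p*·32.2929+(1−p*)·3.1057)/1.05=12.5800; Δ=(32.2929−3.1057)/(222.1915−139.0695)=0.3511; B=V−Δ·S=-43.5492
Node (0,0) S=115.0000: V=(p*·12.5800+(1−p*)·1.0239)/1.05=4.7848; Δ=(12.5800−1.0239)/(159.8500−100.0500)=0.1932; B=V−Δ·S=-17.4385
Sanity check at the root: Δ(0,0)·S0 + B(0,0) reproduces V0 = 4.7848.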